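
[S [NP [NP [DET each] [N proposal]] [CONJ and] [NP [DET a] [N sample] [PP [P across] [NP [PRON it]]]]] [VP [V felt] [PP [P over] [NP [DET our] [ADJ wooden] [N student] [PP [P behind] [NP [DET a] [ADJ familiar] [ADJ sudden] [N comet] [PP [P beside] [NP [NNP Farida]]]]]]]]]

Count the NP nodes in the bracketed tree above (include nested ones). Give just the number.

Listing each NP by its span: [NP each proposal and a sample across it]; [NP each proposal]; [NP a sample across it]; [NP it]; [NP our wooden student behind a familiar sudden comet beside Farida]; [NP a familiar sudden comet beside Farida] … — that makes 7.

7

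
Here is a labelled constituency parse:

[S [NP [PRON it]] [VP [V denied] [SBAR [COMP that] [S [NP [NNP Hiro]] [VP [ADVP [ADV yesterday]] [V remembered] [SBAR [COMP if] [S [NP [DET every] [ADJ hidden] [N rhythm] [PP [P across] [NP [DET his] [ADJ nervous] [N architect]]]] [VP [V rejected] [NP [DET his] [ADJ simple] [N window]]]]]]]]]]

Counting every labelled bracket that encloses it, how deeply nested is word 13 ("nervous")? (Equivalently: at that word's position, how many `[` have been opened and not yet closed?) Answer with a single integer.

11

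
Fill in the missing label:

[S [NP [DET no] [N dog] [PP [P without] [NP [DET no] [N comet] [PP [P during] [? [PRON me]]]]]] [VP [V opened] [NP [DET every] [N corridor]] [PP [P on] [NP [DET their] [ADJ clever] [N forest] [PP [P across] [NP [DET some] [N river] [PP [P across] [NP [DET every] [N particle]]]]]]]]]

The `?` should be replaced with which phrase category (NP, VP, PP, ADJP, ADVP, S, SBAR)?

Looking at what the `?` directly dominates — PRON 'me' — this is a noun phrase (NP).

NP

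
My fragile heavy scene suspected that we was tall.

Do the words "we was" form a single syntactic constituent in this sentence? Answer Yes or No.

No

The smallest constituent containing the whole sequence is the clause [S we was tall], but the sequence is only part of it — it straddles the boundary between noun phrase "we" and verb phrase "was tall".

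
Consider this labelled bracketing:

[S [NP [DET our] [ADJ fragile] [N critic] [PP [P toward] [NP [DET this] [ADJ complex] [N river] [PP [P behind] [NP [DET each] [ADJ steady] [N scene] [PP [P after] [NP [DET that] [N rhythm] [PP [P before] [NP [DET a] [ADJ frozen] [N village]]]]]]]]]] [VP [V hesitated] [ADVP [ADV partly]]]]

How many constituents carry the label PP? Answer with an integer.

4

Scanning left to right, an opening `[PP` appears at word positions 4, 8, 12, 15 — 4 in total.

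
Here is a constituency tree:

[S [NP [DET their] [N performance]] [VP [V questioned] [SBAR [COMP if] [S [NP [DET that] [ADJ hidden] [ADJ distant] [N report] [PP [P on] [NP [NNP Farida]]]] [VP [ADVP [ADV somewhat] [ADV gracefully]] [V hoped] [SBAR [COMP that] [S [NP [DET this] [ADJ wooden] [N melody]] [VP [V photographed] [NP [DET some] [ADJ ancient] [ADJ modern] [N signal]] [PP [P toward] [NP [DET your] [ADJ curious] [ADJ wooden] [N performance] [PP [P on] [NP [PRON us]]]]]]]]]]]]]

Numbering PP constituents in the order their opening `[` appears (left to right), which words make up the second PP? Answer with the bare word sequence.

toward your curious wooden performance on us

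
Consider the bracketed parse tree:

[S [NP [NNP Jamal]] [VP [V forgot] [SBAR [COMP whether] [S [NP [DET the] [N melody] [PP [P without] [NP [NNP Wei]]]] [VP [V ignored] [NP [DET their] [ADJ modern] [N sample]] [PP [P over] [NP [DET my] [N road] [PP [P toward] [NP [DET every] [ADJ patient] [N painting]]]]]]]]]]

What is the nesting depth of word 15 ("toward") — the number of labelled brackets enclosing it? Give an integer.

9

Counting open brackets not yet closed at "toward": [S [VP [SBAR [S [VP [PP [NP [PP [P = 9.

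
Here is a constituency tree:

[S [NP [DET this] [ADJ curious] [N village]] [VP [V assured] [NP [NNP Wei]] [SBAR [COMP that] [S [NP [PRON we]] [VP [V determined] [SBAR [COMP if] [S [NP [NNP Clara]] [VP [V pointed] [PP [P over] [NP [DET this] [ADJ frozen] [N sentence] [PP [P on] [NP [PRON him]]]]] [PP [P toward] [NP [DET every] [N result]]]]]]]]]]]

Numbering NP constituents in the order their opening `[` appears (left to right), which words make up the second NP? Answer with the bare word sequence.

Wei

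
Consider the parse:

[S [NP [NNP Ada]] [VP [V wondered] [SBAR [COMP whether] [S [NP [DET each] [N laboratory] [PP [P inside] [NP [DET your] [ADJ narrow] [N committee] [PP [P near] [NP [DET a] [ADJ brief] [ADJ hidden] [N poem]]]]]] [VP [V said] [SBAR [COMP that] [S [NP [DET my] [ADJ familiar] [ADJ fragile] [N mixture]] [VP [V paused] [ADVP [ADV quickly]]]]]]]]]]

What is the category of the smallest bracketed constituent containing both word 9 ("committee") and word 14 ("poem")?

NP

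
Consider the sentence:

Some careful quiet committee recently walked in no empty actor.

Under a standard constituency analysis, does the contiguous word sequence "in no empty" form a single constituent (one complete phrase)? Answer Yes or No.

The smallest constituent containing the whole sequence is the prepositional phrase [PP in no empty actor], but the sequence is only part of it — it straddles the boundary between preposition "in" and noun phrase "no empty actor".

No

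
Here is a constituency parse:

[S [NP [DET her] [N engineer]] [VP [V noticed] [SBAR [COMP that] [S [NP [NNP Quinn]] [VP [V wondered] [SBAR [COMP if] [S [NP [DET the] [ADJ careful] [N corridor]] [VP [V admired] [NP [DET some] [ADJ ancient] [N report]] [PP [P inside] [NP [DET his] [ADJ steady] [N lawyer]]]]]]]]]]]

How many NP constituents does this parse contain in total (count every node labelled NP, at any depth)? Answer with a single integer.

The NP constituents are: [NP her engineer]; [NP Quinn]; [NP the careful corridor]; [NP some ancient report]; [NP his steady lawyer]. Total: 5.

5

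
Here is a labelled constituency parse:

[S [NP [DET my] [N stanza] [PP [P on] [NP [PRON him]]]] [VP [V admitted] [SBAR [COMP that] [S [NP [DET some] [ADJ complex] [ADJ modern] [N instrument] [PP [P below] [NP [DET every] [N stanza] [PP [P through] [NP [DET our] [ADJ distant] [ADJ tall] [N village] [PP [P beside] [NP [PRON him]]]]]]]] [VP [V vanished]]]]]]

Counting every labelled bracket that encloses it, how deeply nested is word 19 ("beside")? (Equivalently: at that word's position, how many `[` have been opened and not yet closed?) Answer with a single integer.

11

Counting open brackets not yet closed at "beside": [S [VP [SBAR [S [NP [PP [NP [PP [NP [PP [P = 11.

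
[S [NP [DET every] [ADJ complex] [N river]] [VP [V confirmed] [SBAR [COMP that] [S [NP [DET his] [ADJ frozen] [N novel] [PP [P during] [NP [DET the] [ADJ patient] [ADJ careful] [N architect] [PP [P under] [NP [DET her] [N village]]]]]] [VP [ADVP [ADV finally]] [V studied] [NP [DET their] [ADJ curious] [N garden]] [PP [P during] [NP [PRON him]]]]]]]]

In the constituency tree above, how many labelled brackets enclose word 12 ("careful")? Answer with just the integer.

The word sits inside ADJ, which is inside NP, inside PP, inside NP, inside S, inside SBAR, inside VP, inside S — 8 brackets in all.

8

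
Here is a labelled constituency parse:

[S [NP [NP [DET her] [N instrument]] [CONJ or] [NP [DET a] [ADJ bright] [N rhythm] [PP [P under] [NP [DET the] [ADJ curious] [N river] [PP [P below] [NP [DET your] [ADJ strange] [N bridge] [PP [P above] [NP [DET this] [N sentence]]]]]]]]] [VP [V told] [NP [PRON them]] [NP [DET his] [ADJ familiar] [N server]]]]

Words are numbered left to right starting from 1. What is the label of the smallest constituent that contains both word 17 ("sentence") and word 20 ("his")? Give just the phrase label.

Word 17 lies under S → NP → NP → PP → NP → PP → NP → PP → NP → N; word 20 lies under S → VP → NP → DET. The lowest shared node is the S.

S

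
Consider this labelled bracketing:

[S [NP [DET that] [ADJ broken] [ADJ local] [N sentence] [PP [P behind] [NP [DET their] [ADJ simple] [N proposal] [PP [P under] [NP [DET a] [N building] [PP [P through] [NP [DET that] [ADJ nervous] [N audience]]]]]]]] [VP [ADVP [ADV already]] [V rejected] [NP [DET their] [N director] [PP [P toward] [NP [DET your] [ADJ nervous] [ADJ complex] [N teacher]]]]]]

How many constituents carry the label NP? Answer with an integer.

6

Listing each NP by its span: [NP that broken local sentence behind their simple proposal under a building through that nervous audience]; [NP their simple proposal under a building through that nervous audience]; [NP a building through that nervous audience]; [NP that nervous audience]; [NP their director toward your nervous complex teacher]; [NP your nervous complex teacher] — that makes 6.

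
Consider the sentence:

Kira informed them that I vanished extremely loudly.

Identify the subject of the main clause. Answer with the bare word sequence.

"Kira" is the NP that combines with the VP headed by "informed" to form the main clause — the subject.

Kira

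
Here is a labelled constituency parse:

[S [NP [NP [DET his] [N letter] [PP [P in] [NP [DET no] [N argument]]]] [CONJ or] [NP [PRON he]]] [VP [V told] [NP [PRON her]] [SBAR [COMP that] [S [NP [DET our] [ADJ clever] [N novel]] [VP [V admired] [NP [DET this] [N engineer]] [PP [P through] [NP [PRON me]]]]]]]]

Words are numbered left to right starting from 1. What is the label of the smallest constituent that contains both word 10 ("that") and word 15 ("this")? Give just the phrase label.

SBAR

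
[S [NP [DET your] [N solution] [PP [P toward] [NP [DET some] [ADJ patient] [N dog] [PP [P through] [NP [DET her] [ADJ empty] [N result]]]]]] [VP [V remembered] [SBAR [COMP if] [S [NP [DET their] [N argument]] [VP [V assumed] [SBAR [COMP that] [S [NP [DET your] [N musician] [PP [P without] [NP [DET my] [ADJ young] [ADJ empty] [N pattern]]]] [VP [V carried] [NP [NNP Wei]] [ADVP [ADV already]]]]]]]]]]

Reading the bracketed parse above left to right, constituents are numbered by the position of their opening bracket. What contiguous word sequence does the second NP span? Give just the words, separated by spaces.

In left-to-right order the NP constituents are "your solution toward some patient dog through her empty result"; "some patient dog through her empty result"; "her empty result"; "their argument"; "your musician without my young empty pattern"; "my young empty pattern"; "Wei". Number 2 is "some patient dog through her empty result".

some patient dog through her empty result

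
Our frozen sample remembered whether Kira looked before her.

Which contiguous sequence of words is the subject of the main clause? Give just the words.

our frozen sample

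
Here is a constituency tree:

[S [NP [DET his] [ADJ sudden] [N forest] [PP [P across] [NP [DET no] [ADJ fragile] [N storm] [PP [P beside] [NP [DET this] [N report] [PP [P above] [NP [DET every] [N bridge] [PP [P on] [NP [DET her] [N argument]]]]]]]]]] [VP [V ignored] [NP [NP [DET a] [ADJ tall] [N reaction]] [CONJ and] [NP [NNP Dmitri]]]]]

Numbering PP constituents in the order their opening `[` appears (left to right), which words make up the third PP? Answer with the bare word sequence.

The PP opening brackets appear, in order, over: "across no fragile storm beside this report above every bridge on her argument"; "beside this report above every bridge on her argument"; "above every bridge on her argument"; "on her argument". The third one spans "above every bridge on her argument".

above every bridge on her argument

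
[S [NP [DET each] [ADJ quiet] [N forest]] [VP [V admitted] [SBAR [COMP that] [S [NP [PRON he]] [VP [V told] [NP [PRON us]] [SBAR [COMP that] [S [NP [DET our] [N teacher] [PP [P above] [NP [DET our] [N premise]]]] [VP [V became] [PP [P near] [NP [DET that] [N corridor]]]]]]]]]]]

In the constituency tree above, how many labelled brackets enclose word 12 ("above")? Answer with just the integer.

The word sits inside P, which is inside PP, inside NP, inside S, inside SBAR, inside VP, inside S, inside SBAR, inside VP, inside S — 10 brackets in all.

10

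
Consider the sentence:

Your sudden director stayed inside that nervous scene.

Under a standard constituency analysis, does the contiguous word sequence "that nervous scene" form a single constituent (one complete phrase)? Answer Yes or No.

Yes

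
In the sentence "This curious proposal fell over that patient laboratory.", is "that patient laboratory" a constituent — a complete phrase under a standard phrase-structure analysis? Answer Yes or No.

Yes

"that patient laboratory" is exactly the noun phrase [NP that patient laboratory], a complete constituent.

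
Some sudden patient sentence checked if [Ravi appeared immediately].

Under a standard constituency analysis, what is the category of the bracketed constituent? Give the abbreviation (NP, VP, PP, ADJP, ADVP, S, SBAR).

S

The bracketed span "Ravi appeared immediately" is headed by "appeared", making it a clause (S).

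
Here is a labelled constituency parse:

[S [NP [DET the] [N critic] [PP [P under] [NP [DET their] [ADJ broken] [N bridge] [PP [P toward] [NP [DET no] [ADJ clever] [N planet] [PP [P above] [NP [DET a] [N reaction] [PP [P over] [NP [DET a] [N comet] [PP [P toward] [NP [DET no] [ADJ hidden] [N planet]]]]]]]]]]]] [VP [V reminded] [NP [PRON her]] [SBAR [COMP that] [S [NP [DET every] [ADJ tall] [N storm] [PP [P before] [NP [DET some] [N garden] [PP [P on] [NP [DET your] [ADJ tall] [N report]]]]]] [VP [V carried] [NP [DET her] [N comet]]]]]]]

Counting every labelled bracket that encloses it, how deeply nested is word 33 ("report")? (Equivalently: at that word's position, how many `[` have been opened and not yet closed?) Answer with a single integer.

10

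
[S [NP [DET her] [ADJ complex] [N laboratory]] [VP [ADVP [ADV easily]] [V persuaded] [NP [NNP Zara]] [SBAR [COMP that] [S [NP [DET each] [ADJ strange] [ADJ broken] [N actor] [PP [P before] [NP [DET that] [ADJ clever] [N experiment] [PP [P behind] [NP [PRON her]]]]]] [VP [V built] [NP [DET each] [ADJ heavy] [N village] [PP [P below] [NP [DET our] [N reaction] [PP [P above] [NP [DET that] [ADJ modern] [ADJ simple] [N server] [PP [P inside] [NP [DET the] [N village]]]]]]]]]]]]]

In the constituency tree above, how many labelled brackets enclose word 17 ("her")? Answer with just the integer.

Path from the root down to the word: S → VP → SBAR → S → NP → PP → NP → PP → NP → PRON. That is 10 enclosing brackets.

10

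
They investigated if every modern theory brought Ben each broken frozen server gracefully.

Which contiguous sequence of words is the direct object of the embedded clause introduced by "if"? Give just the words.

Within the embedded clause introduced by "if", the direct object of "brought" is "each broken frozen server".

each broken frozen server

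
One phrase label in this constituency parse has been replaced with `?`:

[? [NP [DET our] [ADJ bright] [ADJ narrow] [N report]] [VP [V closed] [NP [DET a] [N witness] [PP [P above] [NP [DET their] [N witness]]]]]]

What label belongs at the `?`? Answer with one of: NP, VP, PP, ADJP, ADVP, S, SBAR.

S

The `?` node immediately contains: NP, VP. That is the internal structure of a clause, so the label is S.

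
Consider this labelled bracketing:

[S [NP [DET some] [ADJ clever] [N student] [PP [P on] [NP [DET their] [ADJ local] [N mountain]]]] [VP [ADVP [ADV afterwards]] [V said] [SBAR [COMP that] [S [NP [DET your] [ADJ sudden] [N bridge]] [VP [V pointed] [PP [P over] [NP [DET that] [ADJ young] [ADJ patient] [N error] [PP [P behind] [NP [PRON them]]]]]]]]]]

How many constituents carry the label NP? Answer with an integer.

5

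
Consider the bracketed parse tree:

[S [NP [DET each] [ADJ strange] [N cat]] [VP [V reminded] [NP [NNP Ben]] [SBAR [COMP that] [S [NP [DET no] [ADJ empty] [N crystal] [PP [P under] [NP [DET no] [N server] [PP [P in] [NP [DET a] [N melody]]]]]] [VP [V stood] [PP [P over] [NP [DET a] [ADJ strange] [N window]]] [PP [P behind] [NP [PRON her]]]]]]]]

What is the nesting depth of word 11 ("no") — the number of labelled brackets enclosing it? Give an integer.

8

Path from the root down to the word: S → VP → SBAR → S → NP → PP → NP → DET. That is 8 enclosing brackets.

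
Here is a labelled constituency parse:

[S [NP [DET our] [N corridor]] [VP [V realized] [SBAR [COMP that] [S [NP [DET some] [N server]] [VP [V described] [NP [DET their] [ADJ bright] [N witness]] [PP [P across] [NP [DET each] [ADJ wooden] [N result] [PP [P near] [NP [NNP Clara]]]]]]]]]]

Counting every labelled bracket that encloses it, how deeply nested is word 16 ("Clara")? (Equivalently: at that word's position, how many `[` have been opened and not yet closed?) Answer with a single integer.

10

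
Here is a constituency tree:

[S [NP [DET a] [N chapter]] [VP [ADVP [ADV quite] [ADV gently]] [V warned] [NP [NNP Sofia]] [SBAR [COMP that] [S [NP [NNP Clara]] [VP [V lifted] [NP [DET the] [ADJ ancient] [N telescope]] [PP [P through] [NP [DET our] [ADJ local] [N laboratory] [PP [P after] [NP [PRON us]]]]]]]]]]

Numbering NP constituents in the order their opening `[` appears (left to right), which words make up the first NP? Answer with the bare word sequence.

a chapter

Opening `[NP` markers occur at word positions 1, 6, 8, 10, 14, 18; the first of these opens the constituent [NP a chapter].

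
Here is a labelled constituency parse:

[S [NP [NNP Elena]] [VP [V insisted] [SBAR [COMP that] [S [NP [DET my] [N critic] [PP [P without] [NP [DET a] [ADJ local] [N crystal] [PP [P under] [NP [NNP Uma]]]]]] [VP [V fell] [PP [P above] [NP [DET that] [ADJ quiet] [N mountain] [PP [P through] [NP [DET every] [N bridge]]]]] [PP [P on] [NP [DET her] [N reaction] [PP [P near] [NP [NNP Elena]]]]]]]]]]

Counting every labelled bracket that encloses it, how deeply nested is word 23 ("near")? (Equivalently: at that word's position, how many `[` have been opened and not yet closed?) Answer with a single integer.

Counting open brackets not yet closed at "near": [S [VP [SBAR [S [VP [PP [NP [PP [P = 9.

9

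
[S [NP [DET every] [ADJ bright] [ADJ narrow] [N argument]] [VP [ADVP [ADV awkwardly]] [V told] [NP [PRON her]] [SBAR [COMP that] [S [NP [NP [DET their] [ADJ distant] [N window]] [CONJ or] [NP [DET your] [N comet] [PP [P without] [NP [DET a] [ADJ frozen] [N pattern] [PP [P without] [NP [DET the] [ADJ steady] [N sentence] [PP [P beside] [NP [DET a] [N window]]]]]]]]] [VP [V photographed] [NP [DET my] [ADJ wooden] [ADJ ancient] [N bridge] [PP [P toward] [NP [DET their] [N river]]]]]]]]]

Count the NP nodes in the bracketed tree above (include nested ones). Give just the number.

The NP constituents are: [NP every bright narrow argument]; [NP her]; [NP their distant window or your comet without a frozen pattern without the steady sentence beside a window]; [NP their distant window]; [NP your comet without a frozen pattern without the steady sentence beside a window]; [NP a frozen pattern without the steady sentence beside a window] …. Total: 10.

10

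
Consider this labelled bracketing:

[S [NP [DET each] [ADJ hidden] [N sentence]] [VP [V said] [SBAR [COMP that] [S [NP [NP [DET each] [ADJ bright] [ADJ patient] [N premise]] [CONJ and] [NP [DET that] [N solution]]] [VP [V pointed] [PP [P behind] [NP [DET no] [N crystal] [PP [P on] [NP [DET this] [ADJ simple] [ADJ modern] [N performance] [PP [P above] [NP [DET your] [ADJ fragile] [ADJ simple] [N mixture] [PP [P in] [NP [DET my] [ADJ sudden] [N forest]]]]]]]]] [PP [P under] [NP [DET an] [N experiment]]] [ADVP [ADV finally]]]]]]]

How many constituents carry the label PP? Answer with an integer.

Scanning left to right, an opening `[PP` appears at word positions 14, 17, 22, 27, 31 — 5 in total.

5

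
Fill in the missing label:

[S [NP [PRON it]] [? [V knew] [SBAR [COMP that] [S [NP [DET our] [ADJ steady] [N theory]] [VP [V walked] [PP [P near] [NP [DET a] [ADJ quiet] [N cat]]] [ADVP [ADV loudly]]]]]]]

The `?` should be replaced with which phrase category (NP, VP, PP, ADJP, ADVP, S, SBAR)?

VP

Looking at what the `?` directly dominates — V 'knew', SBAR — this is a verb phrase (VP).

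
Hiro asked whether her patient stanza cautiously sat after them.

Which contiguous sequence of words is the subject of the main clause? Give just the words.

"Hiro" is the NP that combines with the VP headed by "asked" to form the main clause — the subject.

Hiro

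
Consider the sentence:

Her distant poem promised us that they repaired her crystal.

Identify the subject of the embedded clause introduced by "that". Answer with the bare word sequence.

The subject of the embedded clause introduced by "that" is the NP immediately before the verb "repaired": "they".

they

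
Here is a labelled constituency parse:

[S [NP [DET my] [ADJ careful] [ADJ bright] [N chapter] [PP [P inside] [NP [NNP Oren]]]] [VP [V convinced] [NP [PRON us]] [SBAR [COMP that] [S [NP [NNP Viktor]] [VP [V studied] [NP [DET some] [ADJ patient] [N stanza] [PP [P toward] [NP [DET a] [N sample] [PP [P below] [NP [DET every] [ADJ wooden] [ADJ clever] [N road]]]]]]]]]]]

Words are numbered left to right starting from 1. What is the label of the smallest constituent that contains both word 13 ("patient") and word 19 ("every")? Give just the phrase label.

Both words fall inside [NP some patient stanza toward a sample below every wooden clever road] (words 12–22), and no smaller constituent contains them both. Label: NP.

NP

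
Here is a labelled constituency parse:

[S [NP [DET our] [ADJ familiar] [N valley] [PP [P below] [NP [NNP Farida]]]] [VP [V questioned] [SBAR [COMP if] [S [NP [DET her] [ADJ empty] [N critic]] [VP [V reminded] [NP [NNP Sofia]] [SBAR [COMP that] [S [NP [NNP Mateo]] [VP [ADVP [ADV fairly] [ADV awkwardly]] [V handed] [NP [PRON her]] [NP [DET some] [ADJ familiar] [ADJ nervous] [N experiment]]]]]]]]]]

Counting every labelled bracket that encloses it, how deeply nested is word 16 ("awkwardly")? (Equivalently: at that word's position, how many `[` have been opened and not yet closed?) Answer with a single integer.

10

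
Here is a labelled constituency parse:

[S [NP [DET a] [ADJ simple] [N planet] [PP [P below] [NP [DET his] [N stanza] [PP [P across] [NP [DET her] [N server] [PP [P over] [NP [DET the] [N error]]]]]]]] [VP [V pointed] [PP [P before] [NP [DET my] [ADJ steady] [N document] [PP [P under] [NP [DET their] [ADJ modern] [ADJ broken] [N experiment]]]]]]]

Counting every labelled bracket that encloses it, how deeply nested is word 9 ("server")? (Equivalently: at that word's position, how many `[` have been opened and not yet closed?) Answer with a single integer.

7

Counting open brackets not yet closed at "server": [S [NP [PP [NP [PP [NP [N = 7.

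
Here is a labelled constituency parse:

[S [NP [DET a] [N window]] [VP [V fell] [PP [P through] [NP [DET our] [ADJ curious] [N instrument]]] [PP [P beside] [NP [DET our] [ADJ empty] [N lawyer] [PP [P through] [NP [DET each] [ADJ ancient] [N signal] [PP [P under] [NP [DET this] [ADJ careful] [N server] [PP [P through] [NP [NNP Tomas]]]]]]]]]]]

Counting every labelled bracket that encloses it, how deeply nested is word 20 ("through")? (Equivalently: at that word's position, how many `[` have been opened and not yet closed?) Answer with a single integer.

10

The word sits inside P, which is inside PP, inside NP, inside PP, inside NP, inside PP, inside NP, inside PP, inside VP, inside S — 10 brackets in all.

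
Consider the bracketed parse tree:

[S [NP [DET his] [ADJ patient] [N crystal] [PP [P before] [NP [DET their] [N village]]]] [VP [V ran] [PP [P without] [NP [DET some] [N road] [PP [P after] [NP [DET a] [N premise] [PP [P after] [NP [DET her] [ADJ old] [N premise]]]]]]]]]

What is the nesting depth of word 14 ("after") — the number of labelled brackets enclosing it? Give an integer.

8

The word sits inside P, which is inside PP, inside NP, inside PP, inside NP, inside PP, inside VP, inside S — 8 brackets in all.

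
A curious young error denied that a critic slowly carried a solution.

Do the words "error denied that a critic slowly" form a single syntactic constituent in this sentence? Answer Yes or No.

The smallest constituent containing the whole sequence is the clause [S a curious young error denied that a critic slowly carried a solution], but the sequence is only part of it — it straddles the boundary between noun phrase "a curious young error" and verb phrase "denied that a critic slowly carried a solution".

No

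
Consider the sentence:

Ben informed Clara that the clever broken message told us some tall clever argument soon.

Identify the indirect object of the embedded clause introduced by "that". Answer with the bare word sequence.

Within the embedded clause introduced by "that", the indirect object of "told" is "us".

us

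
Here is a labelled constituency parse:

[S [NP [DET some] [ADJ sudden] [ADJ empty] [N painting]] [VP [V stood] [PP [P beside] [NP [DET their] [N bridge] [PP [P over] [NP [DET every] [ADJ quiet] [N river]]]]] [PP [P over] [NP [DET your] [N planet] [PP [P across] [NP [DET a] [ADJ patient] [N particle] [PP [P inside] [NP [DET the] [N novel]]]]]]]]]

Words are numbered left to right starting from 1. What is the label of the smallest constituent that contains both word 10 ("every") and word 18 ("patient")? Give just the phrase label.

VP

The smallest bracket enclosing both words is [VP stood beside their bridge over every quiet river over your planet across a patient particle inside the novel], so the label is VP.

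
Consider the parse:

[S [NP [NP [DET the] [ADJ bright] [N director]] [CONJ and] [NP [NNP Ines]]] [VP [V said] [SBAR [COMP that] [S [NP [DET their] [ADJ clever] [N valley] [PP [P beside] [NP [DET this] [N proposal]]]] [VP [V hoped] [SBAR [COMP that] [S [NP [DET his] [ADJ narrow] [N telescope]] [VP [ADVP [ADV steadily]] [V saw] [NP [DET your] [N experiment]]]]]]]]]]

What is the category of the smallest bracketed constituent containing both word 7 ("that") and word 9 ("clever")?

SBAR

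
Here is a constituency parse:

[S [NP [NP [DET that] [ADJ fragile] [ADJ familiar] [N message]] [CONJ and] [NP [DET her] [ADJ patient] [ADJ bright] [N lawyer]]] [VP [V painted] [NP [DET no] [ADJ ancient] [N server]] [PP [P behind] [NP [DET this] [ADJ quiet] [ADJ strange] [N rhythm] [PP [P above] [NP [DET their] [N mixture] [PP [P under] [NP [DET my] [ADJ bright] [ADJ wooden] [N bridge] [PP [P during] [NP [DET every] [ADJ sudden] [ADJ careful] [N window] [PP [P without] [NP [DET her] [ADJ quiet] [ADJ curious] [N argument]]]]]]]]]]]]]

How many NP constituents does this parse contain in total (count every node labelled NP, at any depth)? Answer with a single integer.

9

Listing each NP by its span: [NP that fragile familiar message and her patient bright lawyer]; [NP that fragile familiar message]; [NP her patient bright lawyer]; [NP no ancient server]; [NP this quiet strange rhythm above their mixture under my bright wooden bridge during every sudden careful window without her quiet curious argument]; [NP their mixture under my bright wooden bridge during every sudden careful window without her quiet curious argument] … — that makes 9.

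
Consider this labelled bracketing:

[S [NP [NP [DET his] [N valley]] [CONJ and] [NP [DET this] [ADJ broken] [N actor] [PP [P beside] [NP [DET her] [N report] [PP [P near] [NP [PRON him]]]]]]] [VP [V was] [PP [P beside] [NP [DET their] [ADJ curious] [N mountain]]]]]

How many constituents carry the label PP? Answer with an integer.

3

The PP constituents are: [PP beside her report near him]; [PP near him]; [PP beside their curious mountain]. Total: 3.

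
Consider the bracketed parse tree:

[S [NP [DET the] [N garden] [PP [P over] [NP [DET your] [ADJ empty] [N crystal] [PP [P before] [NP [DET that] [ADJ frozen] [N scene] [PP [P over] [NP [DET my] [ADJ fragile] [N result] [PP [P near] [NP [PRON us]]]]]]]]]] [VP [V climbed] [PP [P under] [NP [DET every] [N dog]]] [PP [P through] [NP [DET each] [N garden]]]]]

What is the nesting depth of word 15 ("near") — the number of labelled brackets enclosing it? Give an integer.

Path from the root down to the word: S → NP → PP → NP → PP → NP → PP → NP → PP → P. That is 10 enclosing brackets.

10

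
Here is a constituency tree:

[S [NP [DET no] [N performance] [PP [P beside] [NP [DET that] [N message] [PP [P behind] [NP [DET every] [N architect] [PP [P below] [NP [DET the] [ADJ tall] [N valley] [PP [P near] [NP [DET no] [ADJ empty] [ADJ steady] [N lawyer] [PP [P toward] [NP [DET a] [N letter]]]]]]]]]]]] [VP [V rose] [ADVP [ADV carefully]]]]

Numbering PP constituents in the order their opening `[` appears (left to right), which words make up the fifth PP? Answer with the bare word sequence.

In left-to-right order the PP constituents are "beside that message behind every architect below the tall valley near no empty steady lawyer toward a letter"; "behind every architect below the tall valley near no empty steady lawyer toward a letter"; "below the tall valley near no empty steady lawyer toward a letter"; "near no empty steady lawyer toward a letter"; "toward a letter". Number 5 is "toward a letter".

toward a letter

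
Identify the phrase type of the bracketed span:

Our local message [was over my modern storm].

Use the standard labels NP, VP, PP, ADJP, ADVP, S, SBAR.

VP

The span is built around the verb "was" — a verb phrase (VP).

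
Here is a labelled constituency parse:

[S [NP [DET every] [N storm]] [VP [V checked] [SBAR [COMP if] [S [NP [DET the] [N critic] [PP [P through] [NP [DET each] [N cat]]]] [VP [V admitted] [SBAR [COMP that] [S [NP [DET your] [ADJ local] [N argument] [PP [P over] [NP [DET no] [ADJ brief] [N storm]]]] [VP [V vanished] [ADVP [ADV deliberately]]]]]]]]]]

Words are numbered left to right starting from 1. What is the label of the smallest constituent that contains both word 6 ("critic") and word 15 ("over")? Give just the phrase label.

S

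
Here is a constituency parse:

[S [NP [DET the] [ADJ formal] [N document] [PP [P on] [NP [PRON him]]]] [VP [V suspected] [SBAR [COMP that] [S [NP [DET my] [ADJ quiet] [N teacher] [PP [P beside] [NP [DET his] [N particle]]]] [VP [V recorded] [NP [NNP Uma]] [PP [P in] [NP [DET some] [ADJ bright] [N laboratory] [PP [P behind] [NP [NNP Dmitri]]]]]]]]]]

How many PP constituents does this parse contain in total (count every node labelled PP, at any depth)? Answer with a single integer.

4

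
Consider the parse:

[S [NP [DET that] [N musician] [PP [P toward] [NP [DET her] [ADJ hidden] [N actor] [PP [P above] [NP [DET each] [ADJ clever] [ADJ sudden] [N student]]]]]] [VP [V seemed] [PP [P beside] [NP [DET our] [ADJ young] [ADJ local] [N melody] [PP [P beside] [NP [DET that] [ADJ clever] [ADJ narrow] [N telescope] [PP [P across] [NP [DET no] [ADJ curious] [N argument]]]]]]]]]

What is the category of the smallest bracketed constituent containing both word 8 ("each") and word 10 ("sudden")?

Word 8 lies under S → NP → PP → NP → PP → NP → DET; word 10 lies under S → NP → PP → NP → PP → NP → ADJ. The lowest shared node is the NP.

NP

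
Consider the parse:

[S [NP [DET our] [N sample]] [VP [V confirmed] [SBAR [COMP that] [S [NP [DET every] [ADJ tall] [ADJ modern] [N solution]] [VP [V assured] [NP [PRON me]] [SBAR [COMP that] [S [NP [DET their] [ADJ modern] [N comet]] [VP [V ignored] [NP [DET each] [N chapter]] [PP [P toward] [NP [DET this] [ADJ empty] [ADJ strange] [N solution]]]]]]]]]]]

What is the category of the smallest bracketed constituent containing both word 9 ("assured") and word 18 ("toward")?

VP

Word 9 lies under S → VP → SBAR → S → VP → V; word 18 lies under S → VP → SBAR → S → VP → SBAR → S → VP → PP → P. The lowest shared node is the VP.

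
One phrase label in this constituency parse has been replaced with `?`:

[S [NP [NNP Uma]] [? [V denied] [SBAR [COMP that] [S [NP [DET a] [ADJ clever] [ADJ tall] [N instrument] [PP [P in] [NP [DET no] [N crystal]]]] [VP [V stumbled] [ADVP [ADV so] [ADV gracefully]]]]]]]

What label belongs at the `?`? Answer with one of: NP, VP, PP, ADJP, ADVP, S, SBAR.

VP

Looking at what the `?` directly dominates — V 'denied', SBAR — this is a verb phrase (VP).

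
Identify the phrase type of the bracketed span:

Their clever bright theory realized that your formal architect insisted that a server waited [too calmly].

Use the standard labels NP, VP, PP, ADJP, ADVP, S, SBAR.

ADVP

"calmly" is the head of the bracketed span, so the span is an adverb phrase: ADVP.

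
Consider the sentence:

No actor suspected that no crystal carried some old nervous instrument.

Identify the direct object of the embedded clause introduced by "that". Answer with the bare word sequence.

Within the embedded clause introduced by "that", the direct object of "carried" is "some old nervous instrument".

some old nervous instrument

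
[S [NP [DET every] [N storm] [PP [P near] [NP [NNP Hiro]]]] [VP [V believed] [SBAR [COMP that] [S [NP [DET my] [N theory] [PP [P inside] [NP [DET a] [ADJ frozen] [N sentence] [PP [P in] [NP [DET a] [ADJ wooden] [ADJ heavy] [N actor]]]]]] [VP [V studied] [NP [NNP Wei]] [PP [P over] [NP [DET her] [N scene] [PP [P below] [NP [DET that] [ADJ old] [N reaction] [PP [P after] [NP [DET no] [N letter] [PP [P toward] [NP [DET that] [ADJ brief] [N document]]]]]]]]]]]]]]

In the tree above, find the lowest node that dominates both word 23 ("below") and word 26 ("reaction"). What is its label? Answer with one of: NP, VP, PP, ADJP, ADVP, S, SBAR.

PP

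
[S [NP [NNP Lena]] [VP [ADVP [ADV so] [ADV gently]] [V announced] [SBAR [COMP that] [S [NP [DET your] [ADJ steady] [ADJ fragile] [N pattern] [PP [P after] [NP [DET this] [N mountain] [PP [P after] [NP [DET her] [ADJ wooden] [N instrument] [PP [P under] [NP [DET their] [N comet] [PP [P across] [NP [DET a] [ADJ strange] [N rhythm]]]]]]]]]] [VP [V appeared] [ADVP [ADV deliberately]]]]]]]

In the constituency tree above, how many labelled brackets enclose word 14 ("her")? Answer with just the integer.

The word sits inside DET, which is inside NP, inside PP, inside NP, inside PP, inside NP, inside S, inside SBAR, inside VP, inside S — 10 brackets in all.

10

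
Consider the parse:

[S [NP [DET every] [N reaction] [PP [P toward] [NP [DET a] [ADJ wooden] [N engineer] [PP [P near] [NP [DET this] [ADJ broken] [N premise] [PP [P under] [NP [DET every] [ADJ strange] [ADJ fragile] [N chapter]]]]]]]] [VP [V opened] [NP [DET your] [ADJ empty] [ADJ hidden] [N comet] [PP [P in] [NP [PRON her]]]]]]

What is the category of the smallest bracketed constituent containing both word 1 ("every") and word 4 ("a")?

Both words fall inside [NP every reaction toward a wooden engineer near this broken premise under every strange fragile chapter] (words 1–15), and no smaller constituent contains them both. Label: NP.

NP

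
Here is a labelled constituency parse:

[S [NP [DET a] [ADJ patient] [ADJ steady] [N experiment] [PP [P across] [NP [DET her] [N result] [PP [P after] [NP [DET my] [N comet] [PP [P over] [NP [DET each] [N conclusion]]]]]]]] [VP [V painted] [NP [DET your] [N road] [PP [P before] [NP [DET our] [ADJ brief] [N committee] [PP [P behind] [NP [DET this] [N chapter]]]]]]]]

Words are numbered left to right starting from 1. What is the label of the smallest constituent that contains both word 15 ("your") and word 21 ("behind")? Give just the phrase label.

Word 15 lies under S → VP → NP → DET; word 21 lies under S → VP → NP → PP → NP → PP → P. The lowest shared node is the NP.

NP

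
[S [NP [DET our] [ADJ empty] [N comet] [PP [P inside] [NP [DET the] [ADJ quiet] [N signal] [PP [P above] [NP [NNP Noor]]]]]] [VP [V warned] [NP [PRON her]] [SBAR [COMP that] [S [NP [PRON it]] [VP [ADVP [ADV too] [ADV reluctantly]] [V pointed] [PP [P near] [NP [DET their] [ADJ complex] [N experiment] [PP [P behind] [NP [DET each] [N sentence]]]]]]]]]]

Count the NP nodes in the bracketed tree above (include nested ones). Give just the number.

Scanning left to right, an opening `[NP` appears at word positions 1, 5, 9, 11, 13, 18, 22 — 7 in total.

7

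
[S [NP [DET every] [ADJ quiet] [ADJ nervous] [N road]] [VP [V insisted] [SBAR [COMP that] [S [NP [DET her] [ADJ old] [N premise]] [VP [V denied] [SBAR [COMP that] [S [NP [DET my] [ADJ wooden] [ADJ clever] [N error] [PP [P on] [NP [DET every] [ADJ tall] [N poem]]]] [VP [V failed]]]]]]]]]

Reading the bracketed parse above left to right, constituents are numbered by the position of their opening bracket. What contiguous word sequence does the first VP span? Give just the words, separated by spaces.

insisted that her old premise denied that my wooden clever error on every tall poem failed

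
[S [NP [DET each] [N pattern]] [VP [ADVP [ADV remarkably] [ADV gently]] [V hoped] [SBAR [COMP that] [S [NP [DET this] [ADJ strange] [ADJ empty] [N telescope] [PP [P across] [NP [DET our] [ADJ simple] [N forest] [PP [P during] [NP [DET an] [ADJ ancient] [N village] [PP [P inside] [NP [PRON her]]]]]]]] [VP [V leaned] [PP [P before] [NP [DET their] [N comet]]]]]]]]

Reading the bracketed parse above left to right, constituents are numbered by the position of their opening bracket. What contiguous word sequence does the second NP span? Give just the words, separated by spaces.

this strange empty telescope across our simple forest during an ancient village inside her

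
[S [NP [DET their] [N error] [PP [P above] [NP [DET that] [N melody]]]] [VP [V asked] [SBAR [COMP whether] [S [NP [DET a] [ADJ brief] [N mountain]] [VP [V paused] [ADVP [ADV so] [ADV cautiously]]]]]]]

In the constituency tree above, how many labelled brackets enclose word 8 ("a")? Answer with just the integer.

6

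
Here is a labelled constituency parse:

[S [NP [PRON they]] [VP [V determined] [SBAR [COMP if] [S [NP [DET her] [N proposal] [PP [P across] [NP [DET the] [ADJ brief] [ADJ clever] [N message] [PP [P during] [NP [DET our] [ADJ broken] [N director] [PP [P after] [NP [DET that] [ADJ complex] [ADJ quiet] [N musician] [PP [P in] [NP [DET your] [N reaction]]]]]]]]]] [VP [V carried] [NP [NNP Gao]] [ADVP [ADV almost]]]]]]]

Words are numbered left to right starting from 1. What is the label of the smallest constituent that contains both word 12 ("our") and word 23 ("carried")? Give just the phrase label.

S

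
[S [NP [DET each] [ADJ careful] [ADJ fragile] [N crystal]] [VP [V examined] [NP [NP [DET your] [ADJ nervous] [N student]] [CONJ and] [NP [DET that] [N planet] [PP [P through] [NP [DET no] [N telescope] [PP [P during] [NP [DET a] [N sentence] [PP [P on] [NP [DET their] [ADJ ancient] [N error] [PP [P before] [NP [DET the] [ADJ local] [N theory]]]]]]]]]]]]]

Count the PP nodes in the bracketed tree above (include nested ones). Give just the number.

4

The PP constituents are: [PP through no telescope during a sentence on their ancient error before the local theory]; [PP during a sentence on their ancient error before the local theory]; [PP on their ancient error before the local theory]; [PP before the local theory]. Total: 4.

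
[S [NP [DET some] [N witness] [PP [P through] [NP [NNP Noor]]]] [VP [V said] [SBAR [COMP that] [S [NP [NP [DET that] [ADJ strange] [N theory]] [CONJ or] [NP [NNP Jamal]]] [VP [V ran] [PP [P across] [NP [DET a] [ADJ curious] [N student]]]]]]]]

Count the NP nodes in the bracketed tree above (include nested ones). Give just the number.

The NP constituents are: [NP some witness through Noor]; [NP Noor]; [NP that strange theory or Jamal]; [NP that strange theory]; [NP Jamal]; [NP a curious student]. Total: 6.

6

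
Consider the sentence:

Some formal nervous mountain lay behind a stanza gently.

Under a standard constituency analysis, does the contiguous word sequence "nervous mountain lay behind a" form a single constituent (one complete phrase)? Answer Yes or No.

No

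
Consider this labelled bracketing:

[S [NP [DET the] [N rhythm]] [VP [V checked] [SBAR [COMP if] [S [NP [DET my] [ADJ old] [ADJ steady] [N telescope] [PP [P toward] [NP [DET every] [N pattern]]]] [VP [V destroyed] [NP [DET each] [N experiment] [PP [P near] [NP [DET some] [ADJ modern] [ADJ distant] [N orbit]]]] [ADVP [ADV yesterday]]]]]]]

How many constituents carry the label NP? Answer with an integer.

5

The NP constituents are: [NP the rhythm]; [NP my old steady telescope toward every pattern]; [NP every pattern]; [NP each experiment near some modern distant orbit]; [NP some modern distant orbit]. Total: 5.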